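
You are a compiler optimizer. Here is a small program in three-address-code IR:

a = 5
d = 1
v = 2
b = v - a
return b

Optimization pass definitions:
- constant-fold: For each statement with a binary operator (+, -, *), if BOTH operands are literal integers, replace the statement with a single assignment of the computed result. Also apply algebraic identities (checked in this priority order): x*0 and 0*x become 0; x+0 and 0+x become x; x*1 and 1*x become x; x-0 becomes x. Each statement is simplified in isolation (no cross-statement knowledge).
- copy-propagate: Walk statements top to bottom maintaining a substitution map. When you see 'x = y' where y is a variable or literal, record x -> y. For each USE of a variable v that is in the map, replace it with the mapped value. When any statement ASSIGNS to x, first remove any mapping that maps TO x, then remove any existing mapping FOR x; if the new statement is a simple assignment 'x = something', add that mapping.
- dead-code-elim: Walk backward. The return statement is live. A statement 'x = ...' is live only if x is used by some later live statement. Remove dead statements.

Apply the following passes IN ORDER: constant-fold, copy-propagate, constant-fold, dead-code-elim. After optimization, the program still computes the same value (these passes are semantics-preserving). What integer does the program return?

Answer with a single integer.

Initial IR:
  a = 5
  d = 1
  v = 2
  b = v - a
  return b
After constant-fold (5 stmts):
  a = 5
  d = 1
  v = 2
  b = v - a
  return b
After copy-propagate (5 stmts):
  a = 5
  d = 1
  v = 2
  b = 2 - 5
  return b
After constant-fold (5 stmts):
  a = 5
  d = 1
  v = 2
  b = -3
  return b
After dead-code-elim (2 stmts):
  b = -3
  return b
Evaluate:
  a = 5  =>  a = 5
  d = 1  =>  d = 1
  v = 2  =>  v = 2
  b = v - a  =>  b = -3
  return b = -3

Answer: -3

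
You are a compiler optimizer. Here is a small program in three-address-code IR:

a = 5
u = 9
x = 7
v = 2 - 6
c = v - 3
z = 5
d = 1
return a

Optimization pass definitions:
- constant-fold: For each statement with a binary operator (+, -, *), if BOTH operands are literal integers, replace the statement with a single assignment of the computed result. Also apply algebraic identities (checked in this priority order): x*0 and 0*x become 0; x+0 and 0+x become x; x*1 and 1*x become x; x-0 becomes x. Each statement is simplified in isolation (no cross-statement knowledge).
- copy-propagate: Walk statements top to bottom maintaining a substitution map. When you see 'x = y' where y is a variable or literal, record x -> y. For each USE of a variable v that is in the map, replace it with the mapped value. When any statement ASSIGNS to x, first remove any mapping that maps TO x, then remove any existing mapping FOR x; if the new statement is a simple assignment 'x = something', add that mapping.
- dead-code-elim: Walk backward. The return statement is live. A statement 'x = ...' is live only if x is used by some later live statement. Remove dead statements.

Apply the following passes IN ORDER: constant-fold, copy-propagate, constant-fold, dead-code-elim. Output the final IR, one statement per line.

Initial IR:
  a = 5
  u = 9
  x = 7
  v = 2 - 6
  c = v - 3
  z = 5
  d = 1
  return a
After constant-fold (8 stmts):
  a = 5
  u = 9
  x = 7
  v = -4
  c = v - 3
  z = 5
  d = 1
  return a
After copy-propagate (8 stmts):
  a = 5
  u = 9
  x = 7
  v = -4
  c = -4 - 3
  z = 5
  d = 1
  return 5
After constant-fold (8 stmts):
  a = 5
  u = 9
  x = 7
  v = -4
  c = -7
  z = 5
  d = 1
  return 5
After dead-code-elim (1 stmts):
  return 5

Answer: return 5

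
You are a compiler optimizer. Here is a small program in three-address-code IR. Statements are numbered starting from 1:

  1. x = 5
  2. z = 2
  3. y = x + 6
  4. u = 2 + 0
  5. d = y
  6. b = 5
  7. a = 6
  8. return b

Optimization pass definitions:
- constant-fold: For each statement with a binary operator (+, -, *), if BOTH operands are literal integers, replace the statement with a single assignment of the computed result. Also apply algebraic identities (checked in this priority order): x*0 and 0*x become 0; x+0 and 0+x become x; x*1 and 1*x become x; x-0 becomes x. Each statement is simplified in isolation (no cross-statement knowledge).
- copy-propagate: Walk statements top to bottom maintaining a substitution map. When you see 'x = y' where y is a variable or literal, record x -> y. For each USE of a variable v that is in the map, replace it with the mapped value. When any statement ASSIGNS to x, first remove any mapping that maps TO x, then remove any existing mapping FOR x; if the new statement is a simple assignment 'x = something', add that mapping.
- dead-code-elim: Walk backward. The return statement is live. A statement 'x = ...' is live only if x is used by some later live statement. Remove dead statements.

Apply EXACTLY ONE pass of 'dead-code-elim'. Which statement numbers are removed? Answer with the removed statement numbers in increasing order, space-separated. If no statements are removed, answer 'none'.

Answer: 1 2 3 4 5 7

Derivation:
Backward liveness scan:
Stmt 1 'x = 5': DEAD (x not in live set [])
Stmt 2 'z = 2': DEAD (z not in live set [])
Stmt 3 'y = x + 6': DEAD (y not in live set [])
Stmt 4 'u = 2 + 0': DEAD (u not in live set [])
Stmt 5 'd = y': DEAD (d not in live set [])
Stmt 6 'b = 5': KEEP (b is live); live-in = []
Stmt 7 'a = 6': DEAD (a not in live set ['b'])
Stmt 8 'return b': KEEP (return); live-in = ['b']
Removed statement numbers: [1, 2, 3, 4, 5, 7]
Surviving IR:
  b = 5
  return b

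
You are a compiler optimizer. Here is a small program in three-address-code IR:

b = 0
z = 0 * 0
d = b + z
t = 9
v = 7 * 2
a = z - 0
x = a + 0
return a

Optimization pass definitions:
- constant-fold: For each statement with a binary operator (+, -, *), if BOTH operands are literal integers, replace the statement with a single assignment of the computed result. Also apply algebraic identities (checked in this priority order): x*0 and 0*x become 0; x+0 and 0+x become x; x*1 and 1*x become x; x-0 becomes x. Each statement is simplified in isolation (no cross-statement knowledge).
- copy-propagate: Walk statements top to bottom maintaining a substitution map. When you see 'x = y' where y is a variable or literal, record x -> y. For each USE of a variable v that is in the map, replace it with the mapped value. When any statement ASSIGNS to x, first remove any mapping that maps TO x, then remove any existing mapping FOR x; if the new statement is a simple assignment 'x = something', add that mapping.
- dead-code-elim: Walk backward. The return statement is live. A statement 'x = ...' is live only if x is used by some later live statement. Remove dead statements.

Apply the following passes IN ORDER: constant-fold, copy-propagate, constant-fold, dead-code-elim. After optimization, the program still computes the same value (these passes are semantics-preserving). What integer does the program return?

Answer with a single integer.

Answer: 0

Derivation:
Initial IR:
  b = 0
  z = 0 * 0
  d = b + z
  t = 9
  v = 7 * 2
  a = z - 0
  x = a + 0
  return a
After constant-fold (8 stmts):
  b = 0
  z = 0
  d = b + z
  t = 9
  v = 14
  a = z
  x = a
  return a
After copy-propagate (8 stmts):
  b = 0
  z = 0
  d = 0 + 0
  t = 9
  v = 14
  a = 0
  x = 0
  return 0
After constant-fold (8 stmts):
  b = 0
  z = 0
  d = 0
  t = 9
  v = 14
  a = 0
  x = 0
  return 0
After dead-code-elim (1 stmts):
  return 0
Evaluate:
  b = 0  =>  b = 0
  z = 0 * 0  =>  z = 0
  d = b + z  =>  d = 0
  t = 9  =>  t = 9
  v = 7 * 2  =>  v = 14
  a = z - 0  =>  a = 0
  x = a + 0  =>  x = 0
  return a = 0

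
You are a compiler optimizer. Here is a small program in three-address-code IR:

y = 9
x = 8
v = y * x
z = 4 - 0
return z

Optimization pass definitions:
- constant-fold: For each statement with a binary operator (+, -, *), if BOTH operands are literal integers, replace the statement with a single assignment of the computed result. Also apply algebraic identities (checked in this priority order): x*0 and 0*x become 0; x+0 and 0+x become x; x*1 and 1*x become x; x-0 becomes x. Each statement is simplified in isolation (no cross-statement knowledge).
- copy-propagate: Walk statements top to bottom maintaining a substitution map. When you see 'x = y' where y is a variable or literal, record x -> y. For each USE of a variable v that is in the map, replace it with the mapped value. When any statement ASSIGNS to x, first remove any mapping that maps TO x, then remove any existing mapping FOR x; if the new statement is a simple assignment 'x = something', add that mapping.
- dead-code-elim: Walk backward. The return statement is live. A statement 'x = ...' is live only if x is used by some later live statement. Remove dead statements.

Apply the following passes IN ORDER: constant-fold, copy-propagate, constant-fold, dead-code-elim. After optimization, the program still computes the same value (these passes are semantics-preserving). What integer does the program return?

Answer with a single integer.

Initial IR:
  y = 9
  x = 8
  v = y * x
  z = 4 - 0
  return z
After constant-fold (5 stmts):
  y = 9
  x = 8
  v = y * x
  z = 4
  return z
After copy-propagate (5 stmts):
  y = 9
  x = 8
  v = 9 * 8
  z = 4
  return 4
After constant-fold (5 stmts):
  y = 9
  x = 8
  v = 72
  z = 4
  return 4
After dead-code-elim (1 stmts):
  return 4
Evaluate:
  y = 9  =>  y = 9
  x = 8  =>  x = 8
  v = y * x  =>  v = 72
  z = 4 - 0  =>  z = 4
  return z = 4

Answer: 4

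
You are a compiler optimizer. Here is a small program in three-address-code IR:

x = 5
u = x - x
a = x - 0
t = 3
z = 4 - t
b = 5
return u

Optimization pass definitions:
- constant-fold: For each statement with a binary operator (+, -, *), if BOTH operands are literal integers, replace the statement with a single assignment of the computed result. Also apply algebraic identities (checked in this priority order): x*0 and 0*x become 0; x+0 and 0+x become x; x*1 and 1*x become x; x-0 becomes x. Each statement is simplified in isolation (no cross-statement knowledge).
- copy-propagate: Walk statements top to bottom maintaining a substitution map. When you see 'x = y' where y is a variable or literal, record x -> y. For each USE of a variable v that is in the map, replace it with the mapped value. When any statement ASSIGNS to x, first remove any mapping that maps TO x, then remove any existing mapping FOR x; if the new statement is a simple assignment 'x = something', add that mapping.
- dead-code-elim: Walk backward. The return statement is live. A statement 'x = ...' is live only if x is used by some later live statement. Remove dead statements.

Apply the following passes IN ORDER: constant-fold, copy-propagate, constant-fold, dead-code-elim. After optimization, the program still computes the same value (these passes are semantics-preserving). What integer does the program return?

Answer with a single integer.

Initial IR:
  x = 5
  u = x - x
  a = x - 0
  t = 3
  z = 4 - t
  b = 5
  return u
After constant-fold (7 stmts):
  x = 5
  u = x - x
  a = x
  t = 3
  z = 4 - t
  b = 5
  return u
After copy-propagate (7 stmts):
  x = 5
  u = 5 - 5
  a = 5
  t = 3
  z = 4 - 3
  b = 5
  return u
After constant-fold (7 stmts):
  x = 5
  u = 0
  a = 5
  t = 3
  z = 1
  b = 5
  return u
After dead-code-elim (2 stmts):
  u = 0
  return u
Evaluate:
  x = 5  =>  x = 5
  u = x - x  =>  u = 0
  a = x - 0  =>  a = 5
  t = 3  =>  t = 3
  z = 4 - t  =>  z = 1
  b = 5  =>  b = 5
  return u = 0

Answer: 0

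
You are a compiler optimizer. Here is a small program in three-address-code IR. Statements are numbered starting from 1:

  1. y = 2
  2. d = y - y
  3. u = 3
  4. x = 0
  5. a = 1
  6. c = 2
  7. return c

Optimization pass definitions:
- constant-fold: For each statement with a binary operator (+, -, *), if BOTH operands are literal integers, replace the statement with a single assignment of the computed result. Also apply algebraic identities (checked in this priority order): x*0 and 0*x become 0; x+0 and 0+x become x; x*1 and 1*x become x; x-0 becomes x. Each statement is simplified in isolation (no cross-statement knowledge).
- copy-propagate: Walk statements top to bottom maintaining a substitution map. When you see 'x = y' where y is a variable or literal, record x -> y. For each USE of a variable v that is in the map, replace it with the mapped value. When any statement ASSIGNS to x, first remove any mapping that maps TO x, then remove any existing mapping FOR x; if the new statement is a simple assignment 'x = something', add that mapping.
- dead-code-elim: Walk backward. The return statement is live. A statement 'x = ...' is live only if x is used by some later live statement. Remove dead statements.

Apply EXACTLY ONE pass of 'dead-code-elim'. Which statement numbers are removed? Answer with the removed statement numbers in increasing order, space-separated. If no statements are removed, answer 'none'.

Answer: 1 2 3 4 5

Derivation:
Backward liveness scan:
Stmt 1 'y = 2': DEAD (y not in live set [])
Stmt 2 'd = y - y': DEAD (d not in live set [])
Stmt 3 'u = 3': DEAD (u not in live set [])
Stmt 4 'x = 0': DEAD (x not in live set [])
Stmt 5 'a = 1': DEAD (a not in live set [])
Stmt 6 'c = 2': KEEP (c is live); live-in = []
Stmt 7 'return c': KEEP (return); live-in = ['c']
Removed statement numbers: [1, 2, 3, 4, 5]
Surviving IR:
  c = 2
  return c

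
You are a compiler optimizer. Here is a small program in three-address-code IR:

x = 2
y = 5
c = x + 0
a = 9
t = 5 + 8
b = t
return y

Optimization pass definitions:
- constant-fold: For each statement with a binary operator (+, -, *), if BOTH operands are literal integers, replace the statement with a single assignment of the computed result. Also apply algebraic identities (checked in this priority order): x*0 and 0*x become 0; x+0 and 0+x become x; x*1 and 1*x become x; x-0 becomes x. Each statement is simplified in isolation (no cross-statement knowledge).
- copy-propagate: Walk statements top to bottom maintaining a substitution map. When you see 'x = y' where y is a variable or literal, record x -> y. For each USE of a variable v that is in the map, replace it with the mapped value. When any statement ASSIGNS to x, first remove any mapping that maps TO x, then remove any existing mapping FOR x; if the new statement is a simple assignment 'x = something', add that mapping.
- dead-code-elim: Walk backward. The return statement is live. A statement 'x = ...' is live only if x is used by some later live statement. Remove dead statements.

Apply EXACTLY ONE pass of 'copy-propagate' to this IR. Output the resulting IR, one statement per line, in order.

Applying copy-propagate statement-by-statement:
  [1] x = 2  (unchanged)
  [2] y = 5  (unchanged)
  [3] c = x + 0  -> c = 2 + 0
  [4] a = 9  (unchanged)
  [5] t = 5 + 8  (unchanged)
  [6] b = t  (unchanged)
  [7] return y  -> return 5
Result (7 stmts):
  x = 2
  y = 5
  c = 2 + 0
  a = 9
  t = 5 + 8
  b = t
  return 5

Answer: x = 2
y = 5
c = 2 + 0
a = 9
t = 5 + 8
b = t
return 5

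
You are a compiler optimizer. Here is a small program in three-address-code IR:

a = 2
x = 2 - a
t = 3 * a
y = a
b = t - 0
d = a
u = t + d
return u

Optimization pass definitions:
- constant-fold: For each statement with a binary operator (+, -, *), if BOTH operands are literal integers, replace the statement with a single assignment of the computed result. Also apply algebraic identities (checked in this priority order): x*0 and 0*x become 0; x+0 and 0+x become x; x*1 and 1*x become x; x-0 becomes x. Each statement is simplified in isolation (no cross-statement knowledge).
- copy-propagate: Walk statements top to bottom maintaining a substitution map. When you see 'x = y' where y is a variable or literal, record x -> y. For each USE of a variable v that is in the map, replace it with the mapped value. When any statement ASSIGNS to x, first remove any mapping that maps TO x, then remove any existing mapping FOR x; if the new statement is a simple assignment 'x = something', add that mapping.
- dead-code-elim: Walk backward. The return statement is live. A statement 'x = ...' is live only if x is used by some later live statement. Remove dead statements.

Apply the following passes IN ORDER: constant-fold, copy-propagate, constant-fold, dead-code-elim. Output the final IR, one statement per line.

Answer: t = 6
u = t + 2
return u

Derivation:
Initial IR:
  a = 2
  x = 2 - a
  t = 3 * a
  y = a
  b = t - 0
  d = a
  u = t + d
  return u
After constant-fold (8 stmts):
  a = 2
  x = 2 - a
  t = 3 * a
  y = a
  b = t
  d = a
  u = t + d
  return u
After copy-propagate (8 stmts):
  a = 2
  x = 2 - 2
  t = 3 * 2
  y = 2
  b = t
  d = 2
  u = t + 2
  return u
After constant-fold (8 stmts):
  a = 2
  x = 0
  t = 6
  y = 2
  b = t
  d = 2
  u = t + 2
  return u
After dead-code-elim (3 stmts):
  t = 6
  u = t + 2
  return u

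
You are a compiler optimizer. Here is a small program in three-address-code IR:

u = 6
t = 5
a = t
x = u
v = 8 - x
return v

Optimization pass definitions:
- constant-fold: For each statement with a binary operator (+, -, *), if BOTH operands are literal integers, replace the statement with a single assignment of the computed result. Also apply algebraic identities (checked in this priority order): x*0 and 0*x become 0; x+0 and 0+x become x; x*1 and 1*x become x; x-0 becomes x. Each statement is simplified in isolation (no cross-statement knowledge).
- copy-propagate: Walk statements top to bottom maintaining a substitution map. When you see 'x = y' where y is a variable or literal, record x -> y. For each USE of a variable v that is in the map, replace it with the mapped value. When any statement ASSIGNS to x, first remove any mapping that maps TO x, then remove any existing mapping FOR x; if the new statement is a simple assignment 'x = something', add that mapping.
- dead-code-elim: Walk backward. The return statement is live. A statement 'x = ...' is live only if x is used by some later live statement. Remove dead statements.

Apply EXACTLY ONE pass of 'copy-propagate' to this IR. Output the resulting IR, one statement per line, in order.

Applying copy-propagate statement-by-statement:
  [1] u = 6  (unchanged)
  [2] t = 5  (unchanged)
  [3] a = t  -> a = 5
  [4] x = u  -> x = 6
  [5] v = 8 - x  -> v = 8 - 6
  [6] return v  (unchanged)
Result (6 stmts):
  u = 6
  t = 5
  a = 5
  x = 6
  v = 8 - 6
  return v

Answer: u = 6
t = 5
a = 5
x = 6
v = 8 - 6
return v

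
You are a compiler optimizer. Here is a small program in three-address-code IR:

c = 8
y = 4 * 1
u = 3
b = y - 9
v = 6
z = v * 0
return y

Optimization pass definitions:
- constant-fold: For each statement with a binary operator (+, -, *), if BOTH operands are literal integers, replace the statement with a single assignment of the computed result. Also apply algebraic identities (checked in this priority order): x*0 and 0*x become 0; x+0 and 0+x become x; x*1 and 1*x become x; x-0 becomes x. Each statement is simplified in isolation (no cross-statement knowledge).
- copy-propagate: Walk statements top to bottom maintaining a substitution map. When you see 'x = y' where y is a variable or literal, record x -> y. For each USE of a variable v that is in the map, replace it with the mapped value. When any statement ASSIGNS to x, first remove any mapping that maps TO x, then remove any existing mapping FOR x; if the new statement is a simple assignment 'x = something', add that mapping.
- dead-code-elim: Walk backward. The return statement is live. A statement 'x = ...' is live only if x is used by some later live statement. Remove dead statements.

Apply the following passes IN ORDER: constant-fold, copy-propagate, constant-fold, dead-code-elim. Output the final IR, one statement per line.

Initial IR:
  c = 8
  y = 4 * 1
  u = 3
  b = y - 9
  v = 6
  z = v * 0
  return y
After constant-fold (7 stmts):
  c = 8
  y = 4
  u = 3
  b = y - 9
  v = 6
  z = 0
  return y
After copy-propagate (7 stmts):
  c = 8
  y = 4
  u = 3
  b = 4 - 9
  v = 6
  z = 0
  return 4
After constant-fold (7 stmts):
  c = 8
  y = 4
  u = 3
  b = -5
  v = 6
  z = 0
  return 4
After dead-code-elim (1 stmts):
  return 4

Answer: return 4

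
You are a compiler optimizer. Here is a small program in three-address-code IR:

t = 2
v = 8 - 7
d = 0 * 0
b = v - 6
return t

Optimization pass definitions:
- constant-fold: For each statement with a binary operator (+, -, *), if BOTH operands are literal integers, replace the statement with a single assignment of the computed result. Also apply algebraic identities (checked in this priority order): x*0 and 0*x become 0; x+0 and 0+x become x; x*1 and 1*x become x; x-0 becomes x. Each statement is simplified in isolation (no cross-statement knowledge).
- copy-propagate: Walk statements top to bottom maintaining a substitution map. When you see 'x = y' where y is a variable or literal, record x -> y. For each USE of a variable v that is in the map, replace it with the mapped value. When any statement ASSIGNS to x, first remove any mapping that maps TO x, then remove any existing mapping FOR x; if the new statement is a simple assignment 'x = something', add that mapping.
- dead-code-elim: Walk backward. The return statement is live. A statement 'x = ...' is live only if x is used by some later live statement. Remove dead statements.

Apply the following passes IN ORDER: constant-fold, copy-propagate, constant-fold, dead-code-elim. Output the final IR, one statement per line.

Initial IR:
  t = 2
  v = 8 - 7
  d = 0 * 0
  b = v - 6
  return t
After constant-fold (5 stmts):
  t = 2
  v = 1
  d = 0
  b = v - 6
  return t
After copy-propagate (5 stmts):
  t = 2
  v = 1
  d = 0
  b = 1 - 6
  return 2
After constant-fold (5 stmts):
  t = 2
  v = 1
  d = 0
  b = -5
  return 2
After dead-code-elim (1 stmts):
  return 2

Answer: return 2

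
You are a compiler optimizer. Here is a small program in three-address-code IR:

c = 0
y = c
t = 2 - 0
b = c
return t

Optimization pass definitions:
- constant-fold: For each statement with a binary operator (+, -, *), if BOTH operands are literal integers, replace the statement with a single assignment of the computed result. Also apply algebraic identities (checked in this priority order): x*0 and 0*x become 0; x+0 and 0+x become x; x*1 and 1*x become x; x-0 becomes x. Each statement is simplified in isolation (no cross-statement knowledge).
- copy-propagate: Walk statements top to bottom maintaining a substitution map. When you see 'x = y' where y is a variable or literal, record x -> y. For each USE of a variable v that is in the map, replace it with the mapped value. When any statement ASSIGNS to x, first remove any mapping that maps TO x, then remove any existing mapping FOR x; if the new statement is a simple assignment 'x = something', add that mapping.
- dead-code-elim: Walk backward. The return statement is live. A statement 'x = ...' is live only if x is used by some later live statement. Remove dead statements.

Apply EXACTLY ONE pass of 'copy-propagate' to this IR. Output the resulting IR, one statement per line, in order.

Applying copy-propagate statement-by-statement:
  [1] c = 0  (unchanged)
  [2] y = c  -> y = 0
  [3] t = 2 - 0  (unchanged)
  [4] b = c  -> b = 0
  [5] return t  (unchanged)
Result (5 stmts):
  c = 0
  y = 0
  t = 2 - 0
  b = 0
  return t

Answer: c = 0
y = 0
t = 2 - 0
b = 0
return t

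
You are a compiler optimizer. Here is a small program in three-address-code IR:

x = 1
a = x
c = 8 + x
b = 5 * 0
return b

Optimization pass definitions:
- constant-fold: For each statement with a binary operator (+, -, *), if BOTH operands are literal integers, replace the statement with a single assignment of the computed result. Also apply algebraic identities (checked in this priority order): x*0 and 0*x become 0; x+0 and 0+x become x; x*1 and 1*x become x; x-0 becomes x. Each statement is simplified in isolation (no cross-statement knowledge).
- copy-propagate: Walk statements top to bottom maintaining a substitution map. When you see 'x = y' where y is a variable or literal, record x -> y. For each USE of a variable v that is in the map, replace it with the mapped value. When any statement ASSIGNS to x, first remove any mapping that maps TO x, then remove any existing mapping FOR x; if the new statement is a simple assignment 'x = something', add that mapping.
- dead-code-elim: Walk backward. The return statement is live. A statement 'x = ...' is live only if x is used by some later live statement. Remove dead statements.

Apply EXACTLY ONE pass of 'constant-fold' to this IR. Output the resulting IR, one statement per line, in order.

Applying constant-fold statement-by-statement:
  [1] x = 1  (unchanged)
  [2] a = x  (unchanged)
  [3] c = 8 + x  (unchanged)
  [4] b = 5 * 0  -> b = 0
  [5] return b  (unchanged)
Result (5 stmts):
  x = 1
  a = x
  c = 8 + x
  b = 0
  return b

Answer: x = 1
a = x
c = 8 + x
b = 0
return b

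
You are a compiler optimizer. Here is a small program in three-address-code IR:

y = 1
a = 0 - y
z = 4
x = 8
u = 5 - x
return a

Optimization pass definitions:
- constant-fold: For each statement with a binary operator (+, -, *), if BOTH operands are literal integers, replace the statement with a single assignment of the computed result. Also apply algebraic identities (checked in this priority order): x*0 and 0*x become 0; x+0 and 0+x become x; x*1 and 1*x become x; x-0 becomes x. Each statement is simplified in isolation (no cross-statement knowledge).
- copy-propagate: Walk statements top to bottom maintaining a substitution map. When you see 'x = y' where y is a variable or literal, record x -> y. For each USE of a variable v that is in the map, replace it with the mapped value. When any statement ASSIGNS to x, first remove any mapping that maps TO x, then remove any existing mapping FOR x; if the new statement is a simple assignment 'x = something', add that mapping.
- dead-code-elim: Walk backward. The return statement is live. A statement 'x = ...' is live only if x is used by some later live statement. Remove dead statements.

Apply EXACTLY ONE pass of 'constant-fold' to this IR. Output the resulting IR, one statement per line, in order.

Applying constant-fold statement-by-statement:
  [1] y = 1  (unchanged)
  [2] a = 0 - y  (unchanged)
  [3] z = 4  (unchanged)
  [4] x = 8  (unchanged)
  [5] u = 5 - x  (unchanged)
  [6] return a  (unchanged)
Result (6 stmts):
  y = 1
  a = 0 - y
  z = 4
  x = 8
  u = 5 - x
  return a

Answer: y = 1
a = 0 - y
z = 4
x = 8
u = 5 - x
return a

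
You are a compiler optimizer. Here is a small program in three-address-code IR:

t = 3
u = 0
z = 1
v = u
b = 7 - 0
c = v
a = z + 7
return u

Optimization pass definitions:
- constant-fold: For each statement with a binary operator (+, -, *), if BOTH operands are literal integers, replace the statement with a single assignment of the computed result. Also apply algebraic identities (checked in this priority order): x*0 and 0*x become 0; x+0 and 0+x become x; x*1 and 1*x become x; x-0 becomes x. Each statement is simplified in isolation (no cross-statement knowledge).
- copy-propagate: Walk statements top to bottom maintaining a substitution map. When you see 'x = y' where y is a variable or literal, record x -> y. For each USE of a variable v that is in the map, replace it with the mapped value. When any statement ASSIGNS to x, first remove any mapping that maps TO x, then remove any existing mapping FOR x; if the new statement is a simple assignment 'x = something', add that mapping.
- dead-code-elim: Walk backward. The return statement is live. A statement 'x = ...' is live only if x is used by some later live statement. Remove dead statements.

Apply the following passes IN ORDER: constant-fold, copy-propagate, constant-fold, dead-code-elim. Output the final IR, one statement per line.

Initial IR:
  t = 3
  u = 0
  z = 1
  v = u
  b = 7 - 0
  c = v
  a = z + 7
  return u
After constant-fold (8 stmts):
  t = 3
  u = 0
  z = 1
  v = u
  b = 7
  c = v
  a = z + 7
  return u
After copy-propagate (8 stmts):
  t = 3
  u = 0
  z = 1
  v = 0
  b = 7
  c = 0
  a = 1 + 7
  return 0
After constant-fold (8 stmts):
  t = 3
  u = 0
  z = 1
  v = 0
  b = 7
  c = 0
  a = 8
  return 0
After dead-code-elim (1 stmts):
  return 0

Answer: return 0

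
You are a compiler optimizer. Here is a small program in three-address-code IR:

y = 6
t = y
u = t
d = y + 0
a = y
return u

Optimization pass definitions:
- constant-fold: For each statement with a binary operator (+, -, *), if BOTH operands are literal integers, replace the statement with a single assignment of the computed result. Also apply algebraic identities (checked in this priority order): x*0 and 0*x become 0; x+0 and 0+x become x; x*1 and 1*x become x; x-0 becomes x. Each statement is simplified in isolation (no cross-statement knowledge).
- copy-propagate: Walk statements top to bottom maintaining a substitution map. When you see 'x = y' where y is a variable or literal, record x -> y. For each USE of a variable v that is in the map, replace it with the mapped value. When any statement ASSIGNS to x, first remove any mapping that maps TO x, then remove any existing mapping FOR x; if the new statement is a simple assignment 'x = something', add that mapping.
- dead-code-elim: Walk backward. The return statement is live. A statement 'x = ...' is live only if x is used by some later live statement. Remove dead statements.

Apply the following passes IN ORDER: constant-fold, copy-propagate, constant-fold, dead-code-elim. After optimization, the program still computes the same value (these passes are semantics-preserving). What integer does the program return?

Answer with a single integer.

Answer: 6

Derivation:
Initial IR:
  y = 6
  t = y
  u = t
  d = y + 0
  a = y
  return u
After constant-fold (6 stmts):
  y = 6
  t = y
  u = t
  d = y
  a = y
  return u
After copy-propagate (6 stmts):
  y = 6
  t = 6
  u = 6
  d = 6
  a = 6
  return 6
After constant-fold (6 stmts):
  y = 6
  t = 6
  u = 6
  d = 6
  a = 6
  return 6
After dead-code-elim (1 stmts):
  return 6
Evaluate:
  y = 6  =>  y = 6
  t = y  =>  t = 6
  u = t  =>  u = 6
  d = y + 0  =>  d = 6
  a = y  =>  a = 6
  return u = 6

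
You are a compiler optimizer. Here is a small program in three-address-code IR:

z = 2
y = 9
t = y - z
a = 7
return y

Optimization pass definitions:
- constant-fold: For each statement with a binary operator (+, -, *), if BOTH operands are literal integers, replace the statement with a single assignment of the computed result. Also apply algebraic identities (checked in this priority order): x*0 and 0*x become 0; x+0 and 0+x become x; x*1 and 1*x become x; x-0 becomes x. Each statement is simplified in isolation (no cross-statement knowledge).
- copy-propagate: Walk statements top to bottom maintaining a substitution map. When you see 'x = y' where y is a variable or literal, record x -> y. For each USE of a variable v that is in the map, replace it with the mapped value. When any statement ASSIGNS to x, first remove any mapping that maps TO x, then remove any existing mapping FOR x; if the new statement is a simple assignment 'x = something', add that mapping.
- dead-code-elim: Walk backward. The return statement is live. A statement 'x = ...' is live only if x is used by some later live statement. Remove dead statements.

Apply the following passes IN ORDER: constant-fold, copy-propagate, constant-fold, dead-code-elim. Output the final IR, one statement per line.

Answer: return 9

Derivation:
Initial IR:
  z = 2
  y = 9
  t = y - z
  a = 7
  return y
After constant-fold (5 stmts):
  z = 2
  y = 9
  t = y - z
  a = 7
  return y
After copy-propagate (5 stmts):
  z = 2
  y = 9
  t = 9 - 2
  a = 7
  return 9
After constant-fold (5 stmts):
  z = 2
  y = 9
  t = 7
  a = 7
  return 9
After dead-code-elim (1 stmts):
  return 9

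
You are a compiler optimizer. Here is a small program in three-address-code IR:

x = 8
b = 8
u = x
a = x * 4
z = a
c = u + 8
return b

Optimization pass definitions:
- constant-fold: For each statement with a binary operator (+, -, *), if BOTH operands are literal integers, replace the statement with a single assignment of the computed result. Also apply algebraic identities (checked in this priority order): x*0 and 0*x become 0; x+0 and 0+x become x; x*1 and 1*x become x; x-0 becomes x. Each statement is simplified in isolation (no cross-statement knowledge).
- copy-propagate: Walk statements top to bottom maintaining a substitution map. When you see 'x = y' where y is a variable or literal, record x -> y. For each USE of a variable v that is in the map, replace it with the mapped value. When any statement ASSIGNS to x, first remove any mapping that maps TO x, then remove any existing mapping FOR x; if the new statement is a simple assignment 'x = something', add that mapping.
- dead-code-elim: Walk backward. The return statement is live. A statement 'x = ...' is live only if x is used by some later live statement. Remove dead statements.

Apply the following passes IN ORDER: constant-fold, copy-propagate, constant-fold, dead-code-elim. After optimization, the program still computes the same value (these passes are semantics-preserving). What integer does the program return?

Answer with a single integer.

Answer: 8

Derivation:
Initial IR:
  x = 8
  b = 8
  u = x
  a = x * 4
  z = a
  c = u + 8
  return b
After constant-fold (7 stmts):
  x = 8
  b = 8
  u = x
  a = x * 4
  z = a
  c = u + 8
  return b
After copy-propagate (7 stmts):
  x = 8
  b = 8
  u = 8
  a = 8 * 4
  z = a
  c = 8 + 8
  return 8
After constant-fold (7 stmts):
  x = 8
  b = 8
  u = 8
  a = 32
  z = a
  c = 16
  return 8
After dead-code-elim (1 stmts):
  return 8
Evaluate:
  x = 8  =>  x = 8
  b = 8  =>  b = 8
  u = x  =>  u = 8
  a = x * 4  =>  a = 32
  z = a  =>  z = 32
  c = u + 8  =>  c = 16
  return b = 8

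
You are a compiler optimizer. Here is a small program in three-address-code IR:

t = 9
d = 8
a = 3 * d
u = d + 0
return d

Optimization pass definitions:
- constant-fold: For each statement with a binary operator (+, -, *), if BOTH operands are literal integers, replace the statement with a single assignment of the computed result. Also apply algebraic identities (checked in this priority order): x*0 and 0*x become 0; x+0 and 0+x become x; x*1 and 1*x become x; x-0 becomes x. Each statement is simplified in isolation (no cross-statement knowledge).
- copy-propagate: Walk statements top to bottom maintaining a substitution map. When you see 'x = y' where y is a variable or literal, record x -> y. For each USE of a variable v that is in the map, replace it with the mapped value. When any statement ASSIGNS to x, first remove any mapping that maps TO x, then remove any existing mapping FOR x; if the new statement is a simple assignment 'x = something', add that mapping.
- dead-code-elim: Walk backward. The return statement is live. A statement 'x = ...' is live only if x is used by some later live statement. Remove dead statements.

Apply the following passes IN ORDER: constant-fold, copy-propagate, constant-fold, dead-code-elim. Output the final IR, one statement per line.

Initial IR:
  t = 9
  d = 8
  a = 3 * d
  u = d + 0
  return d
After constant-fold (5 stmts):
  t = 9
  d = 8
  a = 3 * d
  u = d
  return d
After copy-propagate (5 stmts):
  t = 9
  d = 8
  a = 3 * 8
  u = 8
  return 8
After constant-fold (5 stmts):
  t = 9
  d = 8
  a = 24
  u = 8
  return 8
After dead-code-elim (1 stmts):
  return 8

Answer: return 8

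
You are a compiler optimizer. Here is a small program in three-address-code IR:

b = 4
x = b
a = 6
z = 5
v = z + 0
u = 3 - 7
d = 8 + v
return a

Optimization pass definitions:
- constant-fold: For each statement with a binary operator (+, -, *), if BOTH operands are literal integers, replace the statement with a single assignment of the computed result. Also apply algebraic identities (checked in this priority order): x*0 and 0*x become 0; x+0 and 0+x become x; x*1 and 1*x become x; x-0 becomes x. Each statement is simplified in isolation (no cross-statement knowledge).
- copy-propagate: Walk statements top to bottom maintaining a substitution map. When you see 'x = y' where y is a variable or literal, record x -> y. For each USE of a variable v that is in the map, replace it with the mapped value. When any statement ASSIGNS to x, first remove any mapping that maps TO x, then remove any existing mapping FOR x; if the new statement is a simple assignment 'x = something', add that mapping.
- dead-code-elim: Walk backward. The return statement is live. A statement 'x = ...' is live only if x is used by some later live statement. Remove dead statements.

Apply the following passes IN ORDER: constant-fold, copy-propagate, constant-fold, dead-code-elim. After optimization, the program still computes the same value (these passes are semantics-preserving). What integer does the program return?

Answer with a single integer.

Initial IR:
  b = 4
  x = b
  a = 6
  z = 5
  v = z + 0
  u = 3 - 7
  d = 8 + v
  return a
After constant-fold (8 stmts):
  b = 4
  x = b
  a = 6
  z = 5
  v = z
  u = -4
  d = 8 + v
  return a
After copy-propagate (8 stmts):
  b = 4
  x = 4
  a = 6
  z = 5
  v = 5
  u = -4
  d = 8 + 5
  return 6
After constant-fold (8 stmts):
  b = 4
  x = 4
  a = 6
  z = 5
  v = 5
  u = -4
  d = 13
  return 6
After dead-code-elim (1 stmts):
  return 6
Evaluate:
  b = 4  =>  b = 4
  x = b  =>  x = 4
  a = 6  =>  a = 6
  z = 5  =>  z = 5
  v = z + 0  =>  v = 5
  u = 3 - 7  =>  u = -4
  d = 8 + v  =>  d = 13
  return a = 6

Answer: 6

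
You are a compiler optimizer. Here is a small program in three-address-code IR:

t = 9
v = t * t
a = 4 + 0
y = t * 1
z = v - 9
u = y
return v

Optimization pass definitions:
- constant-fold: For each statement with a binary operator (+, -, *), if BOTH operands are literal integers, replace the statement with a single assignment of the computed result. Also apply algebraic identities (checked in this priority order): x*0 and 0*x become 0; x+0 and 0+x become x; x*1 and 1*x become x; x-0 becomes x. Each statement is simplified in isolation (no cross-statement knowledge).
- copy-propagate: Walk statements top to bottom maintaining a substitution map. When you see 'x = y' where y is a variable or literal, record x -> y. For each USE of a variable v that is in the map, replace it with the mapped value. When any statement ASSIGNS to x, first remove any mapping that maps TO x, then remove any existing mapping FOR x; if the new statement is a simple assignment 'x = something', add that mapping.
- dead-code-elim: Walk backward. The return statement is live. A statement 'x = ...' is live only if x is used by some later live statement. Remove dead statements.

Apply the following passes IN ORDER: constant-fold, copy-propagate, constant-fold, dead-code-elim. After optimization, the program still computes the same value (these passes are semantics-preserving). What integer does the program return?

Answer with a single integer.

Initial IR:
  t = 9
  v = t * t
  a = 4 + 0
  y = t * 1
  z = v - 9
  u = y
  return v
After constant-fold (7 stmts):
  t = 9
  v = t * t
  a = 4
  y = t
  z = v - 9
  u = y
  return v
After copy-propagate (7 stmts):
  t = 9
  v = 9 * 9
  a = 4
  y = 9
  z = v - 9
  u = 9
  return v
After constant-fold (7 stmts):
  t = 9
  v = 81
  a = 4
  y = 9
  z = v - 9
  u = 9
  return v
After dead-code-elim (2 stmts):
  v = 81
  return v
Evaluate:
  t = 9  =>  t = 9
  v = t * t  =>  v = 81
  a = 4 + 0  =>  a = 4
  y = t * 1  =>  y = 9
  z = v - 9  =>  z = 72
  u = y  =>  u = 9
  return v = 81

Answer: 81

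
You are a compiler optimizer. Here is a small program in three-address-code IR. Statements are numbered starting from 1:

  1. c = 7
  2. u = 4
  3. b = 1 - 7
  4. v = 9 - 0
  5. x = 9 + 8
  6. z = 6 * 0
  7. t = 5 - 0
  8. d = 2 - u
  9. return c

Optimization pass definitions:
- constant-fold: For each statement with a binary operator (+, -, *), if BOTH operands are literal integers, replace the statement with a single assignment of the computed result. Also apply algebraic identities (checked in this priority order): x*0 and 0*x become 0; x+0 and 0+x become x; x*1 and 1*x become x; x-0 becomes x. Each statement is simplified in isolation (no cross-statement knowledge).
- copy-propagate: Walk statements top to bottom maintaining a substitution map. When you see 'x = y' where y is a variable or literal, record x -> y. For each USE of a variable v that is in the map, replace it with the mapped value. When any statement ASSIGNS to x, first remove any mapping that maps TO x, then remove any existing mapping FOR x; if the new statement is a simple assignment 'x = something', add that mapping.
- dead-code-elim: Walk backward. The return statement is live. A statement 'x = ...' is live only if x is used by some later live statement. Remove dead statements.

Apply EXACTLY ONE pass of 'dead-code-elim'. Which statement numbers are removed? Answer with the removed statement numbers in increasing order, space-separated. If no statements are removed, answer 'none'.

Answer: 2 3 4 5 6 7 8

Derivation:
Backward liveness scan:
Stmt 1 'c = 7': KEEP (c is live); live-in = []
Stmt 2 'u = 4': DEAD (u not in live set ['c'])
Stmt 3 'b = 1 - 7': DEAD (b not in live set ['c'])
Stmt 4 'v = 9 - 0': DEAD (v not in live set ['c'])
Stmt 5 'x = 9 + 8': DEAD (x not in live set ['c'])
Stmt 6 'z = 6 * 0': DEAD (z not in live set ['c'])
Stmt 7 't = 5 - 0': DEAD (t not in live set ['c'])
Stmt 8 'd = 2 - u': DEAD (d not in live set ['c'])
Stmt 9 'return c': KEEP (return); live-in = ['c']
Removed statement numbers: [2, 3, 4, 5, 6, 7, 8]
Surviving IR:
  c = 7
  return c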